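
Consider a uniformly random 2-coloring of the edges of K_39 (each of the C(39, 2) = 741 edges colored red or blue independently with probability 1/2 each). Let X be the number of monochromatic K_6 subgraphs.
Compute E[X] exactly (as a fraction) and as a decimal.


Let X = Σ_S X_S over the C(39, 6) = 3262623 subsets S of size 6, where X_S = 1 if the K_6 on S is monochromatic.
For a fixed S, the K_6 on S has C(6, 2) = 15 edges. P[all 15 edges red] = (1/2)^15, and likewise for blue, so P[monochromatic] = 2·(1/2)^15 = 2^{1 − 15} = 1/16384.
By linearity: E[X] = C(39, 6) · 2^{1 − 15} = 3262623 · 1/16384 = 3262623/16384.
Numerically: E[X] ≈ 199.135.

E[X] = C(39,6)·2^(1−C(6,2)) = 3262623/16384 ≈ 199.135.


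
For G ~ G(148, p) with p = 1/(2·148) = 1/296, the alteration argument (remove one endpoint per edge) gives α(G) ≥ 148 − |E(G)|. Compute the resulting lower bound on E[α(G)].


E[|E(G)|] = C(148, 2)·p = 10878 · (1/296) = 147/4.
E[α(G)] ≥ n − E[|E(G)|] = 148 − 147/4 = 445/4.
Numerically: ≈ 111.250000.
(This is only a lower bound; the true E[α(G)] may be larger.)

E[α(G)] ≥ 445/4 ≈ 111.250000.


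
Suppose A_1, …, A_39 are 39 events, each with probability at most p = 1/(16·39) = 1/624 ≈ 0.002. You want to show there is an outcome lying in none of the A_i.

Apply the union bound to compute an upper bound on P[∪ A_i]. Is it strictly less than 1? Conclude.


Union bound: P[∪_{i=1}^{39} A_i] ≤ Σ_i P[A_i] ≤ 39·p = 39·(1/624) = 1/16.
Numerically: 1/16 ≈ 0.062.
Is 1/16 < 1? YES.
Since P[∪ A_i] ≤ 1/16 < 1, the complement has P[∩ A_i^c] ≥ 1 − 1/16 = 15/16 > 0, so some outcome avoids every A_i.

39·p = 1/16 ≈ 0.062; existence CERTIFIED by the union bound.


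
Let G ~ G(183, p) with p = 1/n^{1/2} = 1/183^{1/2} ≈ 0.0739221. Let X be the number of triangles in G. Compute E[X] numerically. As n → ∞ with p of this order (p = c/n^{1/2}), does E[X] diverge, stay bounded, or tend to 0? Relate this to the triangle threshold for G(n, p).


Number of potential triangles: C(183, 3) = 1004731.
Each occurs with probability p³ ≈ (0.0739221)³ ≈ 4.03946050e-04.
By linearity: E[X] = C(183, 3)·p³ ≈ 1004731 · 4.03946050e-04 ≈ 405.857118.
Since α = 1/2 < 1, p = c/n^{1/2} ≫ 1/n is above the triangle threshold p ~ 1/n. Asymptotically E[X] ~ (c³/6)·n^{3(1−α)} = (1³/6)·n^{1.5} → ∞; triangles are abundant w.h.p.

E[X] ≈ 405.857118; in regime p = Θ(1/n^{1/2}) E[X] diverges (above the triangle threshold p ~ 1/n).


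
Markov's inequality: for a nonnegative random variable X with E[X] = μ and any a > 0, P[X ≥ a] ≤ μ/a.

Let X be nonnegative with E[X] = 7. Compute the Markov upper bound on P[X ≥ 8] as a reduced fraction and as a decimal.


μ = E[X] = 7, a = 8.
Markov: P[X ≥ 8] ≤ μ/a = (7)/8 = 7/8.
Numerically: ≈ 0.8750.
(Since a = 8 > μ = 7.0000, the bound 7/8 is < 1 and informative.)

P[X ≥ 8] ≤ 7/8 ≈ 0.8750.


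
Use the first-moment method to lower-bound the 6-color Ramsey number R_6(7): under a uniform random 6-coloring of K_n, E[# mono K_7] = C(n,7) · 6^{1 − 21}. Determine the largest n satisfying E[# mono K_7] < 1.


We need C(n, 7) · 6^{1 − 21} < 1, i.e. C(n, 7) < 6^{21 − 1} = 3656158440062976.
Check values of n near the boundary:
  n = 565: C(565, 7) = 3513212521235560; 3513212521235560 < 3656158440062976? YES
  n = 566: C(566, 7) = 3557206237959440; 3557206237959440 < 3656158440062976? YES
  n = 567: C(567, 7) = 3601671315933933; 3601671315933933 < 3656158440062976? YES
  n = 568: C(568, 7) = 3646611956239704; 3646611956239704 < 3656158440062976? YES
  n = 569: C(569, 7) = 3692032389858348; 3692032389858348 < 3656158440062976? NO
The largest n with C(n, 7) < 3656158440062976 is n = 568 (where E[X] = 16882462760369/16926659444736 ≈ 0.9973889). Hence R_6(7) > 568, i.e. R_6(7) ≥ 569.

Largest n = 568; hence R_6(7) > 568.


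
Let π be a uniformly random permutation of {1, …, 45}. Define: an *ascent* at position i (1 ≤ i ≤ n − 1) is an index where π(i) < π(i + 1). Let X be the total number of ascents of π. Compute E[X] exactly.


Write X = Σ X_I over i = 1, …, 44, with X_I the indicator of one ascent.
There are 44 indicators.
For each fixed i, the pair (π(i), π(i+1)) is a uniformly random ordered pair of distinct values from {1, …, 45}; by symmetry P[π(i) < π(i+1)] = 1/2.
By linearity: E[X] = 44 · (1/2) = (45 − 1) · (1/2) = 22 ≈ 22.0000.

E[X] = 22 = 22.0000.


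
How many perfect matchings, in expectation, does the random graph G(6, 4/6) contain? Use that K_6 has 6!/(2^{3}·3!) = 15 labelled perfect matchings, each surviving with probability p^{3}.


K_6 has 6!/(2^{3}·3!) = 15 labelled perfect matchings.
For each such perfect matching H, let X_H = 1 if all 3 edges of H are present in G. Then P[X_H = 1] = p^{3} = (2/3)^{3} = 8/27.
By linearity: E[X] = Σ_H E[X_H] = 15 · p^{3} = 15 · 8/27 = 40/9.
Numerically: E[X] ≈ 4.4444.

E[X] = 15 · (2/3)^{3} = 40/9 ≈ 4.4444.


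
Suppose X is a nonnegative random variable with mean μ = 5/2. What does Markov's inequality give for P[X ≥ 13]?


μ = E[X] = 5/2, a = 13.
Markov: P[X ≥ 13] ≤ μ/a = (5/2)/13 = 5/26.
Numerically: ≈ 0.19231.
(Since a = 13 > μ = 2.50000, the bound 5/26 is < 1 and informative.)

P[X ≥ 13] ≤ 5/26 ≈ 0.19231.


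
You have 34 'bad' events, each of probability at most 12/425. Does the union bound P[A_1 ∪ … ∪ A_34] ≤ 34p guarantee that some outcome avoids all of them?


Union bound: P[∪_{i=1}^{34} A_i] ≤ Σ_i P[A_i] ≤ 34·p = 34·(12/425) = 24/25.
Numerically: 24/25 ≈ 0.960.
Is 24/25 < 1? YES.
Since P[∪ A_i] ≤ 24/25 < 1, the complement has P[∩ A_i^c] ≥ 1 − 24/25 = 1/25 > 0, so some outcome avoids every A_i.

34·p = 24/25 ≈ 0.960; existence CERTIFIED by the union bound.


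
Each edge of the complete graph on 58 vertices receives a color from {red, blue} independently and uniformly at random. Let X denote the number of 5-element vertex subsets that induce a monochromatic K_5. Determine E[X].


Let X = Σ_S X_S over the C(58, 5) = 4582116 subsets S of size 5, where X_S = 1 if the K_5 on S is monochromatic.
For a fixed S, the K_5 on S has C(5, 2) = 10 edges. P[all 10 edges red] = (1/2)^10, and likewise for blue, so P[monochromatic] = 2·(1/2)^10 = 2^{1 − 10} = 1/512.
By linearity of expectation: E[X] = C(58, 5) · 2^{1 − 10} = 4582116 · 1/512 = 1145529/128.
Numerically: E[X] ≈ 8949.44531.

E[X] = C(58,5)·2^(1−C(5,2)) = 1145529/128 ≈ 8949.44531.


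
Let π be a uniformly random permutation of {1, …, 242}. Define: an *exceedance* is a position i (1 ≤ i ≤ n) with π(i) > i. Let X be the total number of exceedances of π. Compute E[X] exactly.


Write X = Σ_{i=1}^{242} X_i, where X_i = 1_{π(i) > i}.
For each fixed i, π(i) is uniform over {1, …, 242} (marginal of a uniform permutation), so P[π(i) > i] = (n − i)/n. Summing: Σ_{i=1}^{242} (n − i)/n = (0 + 1 + … + 241)/242 = 242(242 − 1)/(2·242) = (242 − 1)/2.
Hence E[X] = Σ_{i=1}^{242} (242 − i)/242 = 241/2 ≈ 120.500.

E[X] = 241/2 = 120.500.


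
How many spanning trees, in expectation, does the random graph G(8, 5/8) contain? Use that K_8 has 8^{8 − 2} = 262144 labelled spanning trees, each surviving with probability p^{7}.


K_8 has 8^{8 − 2} = 262144 labelled spanning trees.
For each such spanning tree H, let X_H = 1 if all 7 edges of H are present in G. Then P[X_H = 1] = p^{7} = (5/8)^{7} = 78125/2097152.
Summing the indicators: E[X] = Σ_H E[X_H] = 262144 · p^{7} = 262144 · 78125/2097152 = 78125/8.
Numerically: E[X] ≈ 9766.

E[X] = 262144 · (5/8)^{7} = 78125/8 ≈ 9766.


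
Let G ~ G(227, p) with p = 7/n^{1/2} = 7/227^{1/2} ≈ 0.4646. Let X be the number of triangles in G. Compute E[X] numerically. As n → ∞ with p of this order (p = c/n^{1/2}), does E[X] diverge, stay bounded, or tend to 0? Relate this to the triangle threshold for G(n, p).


Number of potential triangles: C(227, 3) = 1923825.
Each occurs with probability p³ ≈ (0.4646)³ ≈ 1.002895e-01.
By linearity: E[X] = C(227, 3)·p³ ≈ 1923825 · 1.002895e-01 ≈ 192939.3888.
Since α = 1/2 < 1, p = c/n^{1/2} ≫ 1/n is above the triangle threshold p ~ 1/n. Asymptotically E[X] ~ (c³/6)·n^{3(1−α)} = (7³/6)·n^{1.5} → ∞; triangles are abundant w.h.p.

E[X] ≈ 192939.3888; in regime p = Θ(1/n^{1/2}) E[X] diverges (above the triangle threshold p ~ 1/n).


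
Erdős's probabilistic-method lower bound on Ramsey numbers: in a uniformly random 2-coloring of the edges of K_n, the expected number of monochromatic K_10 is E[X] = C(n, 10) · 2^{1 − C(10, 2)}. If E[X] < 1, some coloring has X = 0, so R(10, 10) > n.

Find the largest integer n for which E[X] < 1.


We need C(n, 10) · 2^{1 − 45} < 1, i.e. C(n, 10) < 2^{45 − 1} = 17592186044416.
Check values of n near the boundary:
  n = 95: C(95, 10) = 10104934117421; 10104934117421 < 17592186044416? YES
  n = 96: C(96, 10) = 11279926456656; 11279926456656 < 17592186044416? YES
  n = 97: C(97, 10) = 12576469727536; 12576469727536 < 17592186044416? YES
  n = 98: C(98, 10) = 14005614014756; 14005614014756 < 17592186044416? YES
  n = 99: C(99, 10) = 15579278510796; 15579278510796 < 17592186044416? YES
  n = 100: C(100, 10) = 17310309456440; 17310309456440 < 17592186044416? YES
  n = 101: C(101, 10) = 19212541264840; 19212541264840 < 17592186044416? NO
  n = 102: C(102, 10) = 21300860967540; 21300860967540 < 17592186044416? NO
The largest n with C(n, 10) < 17592186044416 is n = 100 (where E[X] = 2163788682055/2199023255552 ≈ 0.9839772). Hence R(10, 10) > 100, i.e. R(10, 10) ≥ 101.

Largest n = 100; hence R(10, 10) > 100.


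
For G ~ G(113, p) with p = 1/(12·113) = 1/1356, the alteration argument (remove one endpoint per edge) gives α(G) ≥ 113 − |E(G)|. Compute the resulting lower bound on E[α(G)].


E[|E(G)|] = C(113, 2)·p = 6328 · (1/1356) = 14/3.
E[α(G)] ≥ n − E[|E(G)|] = 113 − 14/3 = 325/3.
Numerically: ≈ 108.3333.
(This is only a lower bound; the true E[α(G)] may be larger.)

E[α(G)] ≥ 325/3 ≈ 108.3333.


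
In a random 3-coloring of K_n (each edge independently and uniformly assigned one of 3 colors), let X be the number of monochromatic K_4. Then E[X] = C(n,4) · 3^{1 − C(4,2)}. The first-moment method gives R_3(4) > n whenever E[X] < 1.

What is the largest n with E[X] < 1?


We need C(n, 4) · 3^{1 − 6} < 1, i.e. C(n, 4) < 3^{6 − 1} = 243.
Check values of n near the boundary:
  n = 7: C(7, 4) = 35; 35 < 243? YES
  n = 8: C(8, 4) = 70; 70 < 243? YES
  n = 9: C(9, 4) = 126; 126 < 243? YES
  n = 10: C(10, 4) = 210; 210 < 243? YES
  n = 11: C(11, 4) = 330; 330 < 243? NO
The largest n with C(n, 4) < 243 is n = 10 (where E[X] = 70/81 ≈ 0.864198). Hence R_3(4) > 10, i.e. R_3(4) ≥ 11.

Largest n = 10; hence R_3(4) > 10.


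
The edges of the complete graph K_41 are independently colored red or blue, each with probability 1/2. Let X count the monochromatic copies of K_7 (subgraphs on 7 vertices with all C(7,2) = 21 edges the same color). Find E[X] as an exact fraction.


Let X = Σ_S X_S over the C(41, 7) = 22481940 subsets S of size 7, where X_S = 1 if the K_7 on S is monochromatic.
For a fixed S, the K_7 on S has C(7, 2) = 21 edges. P[all 21 edges red] = (1/2)^21, and likewise for blue, so P[monochromatic] = 2·(1/2)^21 = 2^{1 − 21} = 1/1048576.
By linearity of expectation: E[X] = C(41, 7) · 2^{1 − 21} = 22481940 · 1/1048576 = 5620485/262144.
Numerically: E[X] ≈ 21.4404.

E[X] = C(41,7)·2^(1−C(7,2)) = 5620485/262144 ≈ 21.4404.


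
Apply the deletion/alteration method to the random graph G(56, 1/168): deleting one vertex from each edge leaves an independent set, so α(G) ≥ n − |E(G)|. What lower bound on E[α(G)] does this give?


E[|E(G)|] = C(56, 2)·p = 1540 · (1/168) = 55/6.
E[α(G)] ≥ n − E[|E(G)|] = 56 − 55/6 = 281/6.
Numerically: ≈ 46.833333.
(This is only a lower bound; the true E[α(G)] may be larger.)

E[α(G)] ≥ 281/6 ≈ 46.833333.


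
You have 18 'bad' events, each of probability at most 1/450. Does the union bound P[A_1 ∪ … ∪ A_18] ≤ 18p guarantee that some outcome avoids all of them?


Union bound: P[∪_{i=1}^{18} A_i] ≤ Σ_i P[A_i] ≤ 18·p = 18·(1/450) = 1/25.
Numerically: 1/25 ≈ 0.0400000.
Is 1/25 < 1? YES.
Since P[∪ A_i] ≤ 1/25 < 1, the complement has P[∩ A_i^c] ≥ 1 − 1/25 = 24/25 > 0, so some outcome avoids every A_i.

18·p = 1/25 ≈ 0.0400000; existence CERTIFIED by the union bound.


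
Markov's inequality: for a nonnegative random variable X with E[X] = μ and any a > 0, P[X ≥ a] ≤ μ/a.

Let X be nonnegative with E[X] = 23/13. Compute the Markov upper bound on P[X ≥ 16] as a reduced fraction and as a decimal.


μ = E[X] = 23/13, a = 16.
Markov: P[X ≥ 16] ≤ μ/a = (23/13)/16 = 23/208.
Numerically: ≈ 0.11058.
(Since a = 16 > μ = 1.76923, the bound 23/208 is < 1 and informative.)

P[X ≥ 16] ≤ 23/208 ≈ 0.11058.


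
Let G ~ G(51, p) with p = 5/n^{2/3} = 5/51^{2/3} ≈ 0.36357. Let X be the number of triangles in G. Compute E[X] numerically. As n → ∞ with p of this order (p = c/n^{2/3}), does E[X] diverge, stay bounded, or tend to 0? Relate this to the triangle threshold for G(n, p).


Number of potential triangles: C(51, 3) = 20825.
Each occurs with probability p³ ≈ (0.36357)³ ≈ 4.8058439e-02.
By linearity: E[X] = C(51, 3)·p³ ≈ 20825 · 4.8058439e-02 ≈ 1000.81699.
Since α = 2/3 < 1, p = c/n^{2/3} ≫ 1/n is above the triangle threshold p ~ 1/n. Asymptotically E[X] ~ (c³/6)·n^{3(1−α)} = (5³/6)·n^{1} → ∞; triangles are abundant w.h.p.

E[X] ≈ 1000.81699; in regime p = Θ(1/n^{2/3}) E[X] diverges (above the triangle threshold p ~ 1/n).


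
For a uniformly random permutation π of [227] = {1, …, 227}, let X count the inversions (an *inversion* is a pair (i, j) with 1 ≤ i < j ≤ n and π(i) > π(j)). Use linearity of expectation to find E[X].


Write X = Σ X_I over the C(227, 2) = 25651 pairs i < j, with X_I the indicator of one inversion.
There are 25651 indicators.
For each fixed pair i < j, the values π(i) and π(j) are two distinct elements of {1, …, 227} in uniformly random order; by symmetry P[π(i) > π(j)] = 1/2.
By linearity: E[X] = 25651 · (1/2) = C(227, 2) · (1/2) = 25651/2 = 25651/2 ≈ 12825.500000.

E[X] = 25651/2 = 12825.500000.


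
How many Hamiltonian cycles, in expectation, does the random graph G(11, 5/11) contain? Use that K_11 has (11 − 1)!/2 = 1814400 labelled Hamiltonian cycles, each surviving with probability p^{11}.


K_11 has (11 − 1)!/2 = 1814400 labelled Hamiltonian cycles.
For each such Hamiltonian cycle H, let X_H = 1 if all 11 edges of H are present in G. Then P[X_H = 1] = p^{11} = (5/11)^{11} = 48828125/285311670611.
By linearity of expectation: E[X] = Σ_H E[X_H] = 1814400 · p^{11} = 1814400 · 48828125/285311670611 = 88593750000000/285311670611.
Numerically: E[X] ≈ 310.5.

E[X] = 1814400 · (5/11)^{11} = 88593750000000/285311670611 ≈ 310.5.


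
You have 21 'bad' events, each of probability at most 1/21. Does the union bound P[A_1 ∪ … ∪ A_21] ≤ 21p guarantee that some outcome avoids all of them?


Union bound: P[∪_{i=1}^{21} A_i] ≤ Σ_i P[A_i] ≤ 21·p = 21·(1/21) = 1.
Numerically: 1 ≈ 1.0000000.
Is 1 < 1? NO.
Since the bound 1 is ≥ 1, the union bound is uninformative here; it does NOT by itself certify existence.

21·p = 1 ≈ 1.0000000; existence NOT certified by the union bound.


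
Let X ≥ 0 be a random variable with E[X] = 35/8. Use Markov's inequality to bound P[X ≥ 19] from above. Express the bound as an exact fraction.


μ = E[X] = 35/8, a = 19.
Markov: P[X ≥ 19] ≤ μ/a = (35/8)/19 = 35/152.
Numerically: ≈ 0.230263.
(Since a = 19 > μ = 4.375000, the bound 35/152 is < 1 and informative.)

P[X ≥ 19] ≤ 35/152 ≈ 0.230263.


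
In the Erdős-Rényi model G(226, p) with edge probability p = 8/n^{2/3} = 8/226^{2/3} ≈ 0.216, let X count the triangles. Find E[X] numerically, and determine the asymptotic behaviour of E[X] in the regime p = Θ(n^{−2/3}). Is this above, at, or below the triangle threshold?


Number of potential triangles: C(226, 3) = 1898400.
Each occurs with probability p³ ≈ (0.216)³ ≈ 1.00243e-02.
By linearity: E[X] = C(226, 3)·p³ ≈ 1898400 · 1.00243e-02 ≈ 19030.088.
Since α = 2/3 < 1, p = c/n^{2/3} ≫ 1/n is above the triangle threshold p ~ 1/n. Asymptotically E[X] ~ (c³/6)·n^{3(1−α)} = (8³/6)·n^{1} → ∞; triangles are abundant w.h.p.

E[X] ≈ 19030.088; in regime p = Θ(1/n^{2/3}) E[X] diverges (above the triangle threshold p ~ 1/n).


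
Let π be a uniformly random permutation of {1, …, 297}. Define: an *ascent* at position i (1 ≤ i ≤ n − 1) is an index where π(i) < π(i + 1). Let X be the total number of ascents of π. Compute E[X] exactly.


Write X = Σ X_I over i = 1, …, 296, with X_I the indicator of one ascent.
There are 296 indicators.
For each fixed i, the pair (π(i), π(i+1)) is a uniformly random ordered pair of distinct values from {1, …, 297}; by symmetry P[π(i) < π(i+1)] = 1/2.
By linearity: E[X] = 296 · (1/2) = (297 − 1) · (1/2) = 148 ≈ 148.00000.

E[X] = 148 = 148.00000.


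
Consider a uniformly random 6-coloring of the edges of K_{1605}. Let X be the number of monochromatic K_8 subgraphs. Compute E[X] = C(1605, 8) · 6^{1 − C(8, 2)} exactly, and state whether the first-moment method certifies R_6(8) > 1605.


E[X] = C(1605, 8) · 6^{1 − 28} = 1073226690197348380200 · 6^{−27} = 1073226690197348380200/1023490369077469249536.
As a reduced fraction: E[X] = 14905926252740949725/14215144014964850688 ≈ 1.04859.
Is E[X] < 1? NO.
Since E[X] ≥ 1, the first-moment bound is inconclusive at n = 1605; it does NOT by itself certify R_6(8) > 1605.

E[X] = 14905926252740949725/14215144014964850688 ≈ 1.04859; E[X] ≥ 1; first-moment method inconclusive here.


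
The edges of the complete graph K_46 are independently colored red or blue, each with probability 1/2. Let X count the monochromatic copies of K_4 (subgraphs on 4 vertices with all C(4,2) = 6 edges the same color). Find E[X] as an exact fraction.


Let X = Σ_S X_S over the C(46, 4) = 163185 subsets S of size 4, where X_S = 1 if the K_4 on S is monochromatic.
For a fixed S, the K_4 on S has C(4, 2) = 6 edges. P[all 6 edges red] = (1/2)^6, and likewise for blue, so P[monochromatic] = 2·(1/2)^6 = 2^{1 − 6} = 1/32.
Summing: E[X] = C(46, 4) · 2^{1 − 6} = 163185 · 1/32 = 163185/32.
Numerically: E[X] ≈ 5099.531250.

E[X] = C(46,4)·2^(1−C(4,2)) = 163185/32 ≈ 5099.531250.


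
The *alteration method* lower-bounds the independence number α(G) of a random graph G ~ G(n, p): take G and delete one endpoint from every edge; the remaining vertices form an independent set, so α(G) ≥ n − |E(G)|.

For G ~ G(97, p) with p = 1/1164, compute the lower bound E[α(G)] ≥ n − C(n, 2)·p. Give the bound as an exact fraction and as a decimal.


E[|E(G)|] = C(97, 2)·p = 4656 · (1/1164) = 4.
E[α(G)] ≥ n − E[|E(G)|] = 97 − 4 = 93.
Numerically: ≈ 93.00000.
(This is only a lower bound; the true E[α(G)] may be larger.)

E[α(G)] ≥ 93 ≈ 93.00000.


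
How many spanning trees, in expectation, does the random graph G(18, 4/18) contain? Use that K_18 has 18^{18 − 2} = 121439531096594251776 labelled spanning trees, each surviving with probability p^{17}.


K_18 has 18^{18 − 2} = 121439531096594251776 labelled spanning trees.
For each such spanning tree H, let X_H = 1 if all 17 edges of H are present in G. Then P[X_H = 1] = p^{17} = (2/9)^{17} = 131072/16677181699666569.
By linearity: E[X] = Σ_H E[X_H] = 121439531096594251776 · p^{17} = 121439531096594251776 · 131072/16677181699666569 = 8589934592/9.
Numerically: E[X] ≈ 9.54e+08.

E[X] = 121439531096594251776 · (2/9)^{17} = 8589934592/9 ≈ 9.54e+08.


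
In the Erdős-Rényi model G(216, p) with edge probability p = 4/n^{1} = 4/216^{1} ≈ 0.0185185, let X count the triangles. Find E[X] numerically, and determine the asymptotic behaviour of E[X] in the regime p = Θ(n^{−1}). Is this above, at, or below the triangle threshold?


Number of potential triangles: C(216, 3) = 1656360.
Each occurs with probability p³ ≈ (0.0185185)³ ≈ 6.35065793e-06.
By linearity: E[X] = C(216, 3)·p³ ≈ 1656360 · 6.35065793e-06 ≈ 10.518976.
Here α = 1, so p = 4/n is exactly at the triangle threshold p ~ 1/n. Asymptotically E[X] → c³/6 = 4³/6 = 32/3 ≈ 10.666667, a bounded constant. In this regime the triangle count is asymptotically Poisson(c³/6).

E[X] ≈ 10.518976; in regime p = Θ(1/n^{1}) E[X] stays bounded (at the triangle threshold p ~ 1/n).


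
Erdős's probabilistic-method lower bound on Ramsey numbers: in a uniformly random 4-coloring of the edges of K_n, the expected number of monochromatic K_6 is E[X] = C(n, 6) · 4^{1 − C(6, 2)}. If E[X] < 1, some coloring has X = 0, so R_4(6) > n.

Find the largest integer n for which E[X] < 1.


We need C(n, 6) · 4^{1 − 15} < 1, i.e. C(n, 6) < 4^{15 − 1} = 268435456.
Check values of n near the boundary:
  n = 73: C(73, 6) = 170230452; 170230452 < 268435456? YES
  n = 74: C(74, 6) = 185250786; 185250786 < 268435456? YES
  n = 75: C(75, 6) = 201359550; 201359550 < 268435456? YES
  n = 76: C(76, 6) = 218618940; 218618940 < 268435456? YES
  n = 77: C(77, 6) = 237093780; 237093780 < 268435456? YES
  n = 78: C(78, 6) = 256851595; 256851595 < 268435456? YES
  n = 79: C(79, 6) = 277962685; 277962685 < 268435456? NO
The largest n with C(n, 6) < 268435456 is n = 78 (where E[X] = 256851595/268435456 ≈ 0.95685). Hence R_4(6) > 78, i.e. R_4(6) ≥ 79.

Largest n = 78; hence R_4(6) > 78.


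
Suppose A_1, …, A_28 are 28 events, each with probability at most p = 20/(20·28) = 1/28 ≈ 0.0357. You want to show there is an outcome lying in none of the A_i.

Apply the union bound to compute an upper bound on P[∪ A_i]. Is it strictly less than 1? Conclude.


Union bound: P[∪_{i=1}^{28} A_i] ≤ Σ_i P[A_i] ≤ 28·p = 28·(1/28) = 1.
Numerically: 1 ≈ 1.0000.
Is 1 < 1? NO.
Since the bound 1 is ≥ 1, the union bound is uninformative here; it does NOT by itself certify existence.

28·p = 1 ≈ 1.0000; existence NOT certified by the union bound.


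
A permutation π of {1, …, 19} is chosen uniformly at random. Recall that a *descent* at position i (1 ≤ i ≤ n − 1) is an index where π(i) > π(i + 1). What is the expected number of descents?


Write X = Σ X_I over i = 1, …, 18, with X_I the indicator of one descent.
There are 18 indicators.
For each fixed i, the pair (π(i), π(i+1)) is a uniformly random ordered pair of distinct values from {1, …, 19}; by symmetry P[π(i) > π(i+1)] = 1/2.
By linearity: E[X] = 18 · (1/2) = (19 − 1) · (1/2) = 9 ≈ 9.000000.

E[X] = 9 = 9.000000.


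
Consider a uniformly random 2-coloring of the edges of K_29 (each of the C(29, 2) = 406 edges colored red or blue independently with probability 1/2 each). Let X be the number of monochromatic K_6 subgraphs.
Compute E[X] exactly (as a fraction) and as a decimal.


Let X = Σ_S X_S over the C(29, 6) = 475020 subsets S of size 6, where X_S = 1 if the K_6 on S is monochromatic.
For a fixed S, the K_6 on S has C(6, 2) = 15 edges. P[all 15 edges red] = (1/2)^15, and likewise for blue, so P[monochromatic] = 2·(1/2)^15 = 2^{1 − 15} = 1/16384.
Summing: E[X] = C(29, 6) · 2^{1 − 15} = 475020 · 1/16384 = 118755/4096.
Numerically: E[X] ≈ 28.9929.

E[X] = C(29,6)·2^(1−C(6,2)) = 118755/4096 ≈ 28.9929.


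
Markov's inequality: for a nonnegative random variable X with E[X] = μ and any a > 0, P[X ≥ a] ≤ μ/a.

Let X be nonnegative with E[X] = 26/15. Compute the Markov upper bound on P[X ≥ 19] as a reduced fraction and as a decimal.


μ = E[X] = 26/15, a = 19.
Markov: P[X ≥ 19] ≤ μ/a = (26/15)/19 = 26/285.
Numerically: ≈ 0.091228.
(Since a = 19 > μ = 1.733333, the bound 26/285 is < 1 and informative.)

P[X ≥ 19] ≤ 26/285 ≈ 0.091228.


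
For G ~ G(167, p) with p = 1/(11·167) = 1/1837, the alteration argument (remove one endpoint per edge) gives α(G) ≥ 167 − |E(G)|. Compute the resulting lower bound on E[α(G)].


E[|E(G)|] = C(167, 2)·p = 13861 · (1/1837) = 83/11.
E[α(G)] ≥ n − E[|E(G)|] = 167 − 83/11 = 1754/11.
Numerically: ≈ 159.455.
(This is only a lower bound; the true E[α(G)] may be larger.)

E[α(G)] ≥ 1754/11 ≈ 159.455.


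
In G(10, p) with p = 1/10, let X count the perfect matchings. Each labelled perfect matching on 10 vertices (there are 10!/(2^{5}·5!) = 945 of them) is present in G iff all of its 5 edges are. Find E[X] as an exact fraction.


K_10 has 10!/(2^{5}·5!) = 945 labelled perfect matchings.
For each such perfect matching H, let X_H = 1 if all 5 edges of H are present in G. Then P[X_H = 1] = p^{5} = (1/10)^{5} = 1/100000.
By linearity: E[X] = Σ_H E[X_H] = 945 · p^{5} = 945 · 1/100000 = 189/20000.
Numerically: E[X] ≈ 0.00945.

E[X] = 945 · (1/10)^{5} = 189/20000 ≈ 0.00945.


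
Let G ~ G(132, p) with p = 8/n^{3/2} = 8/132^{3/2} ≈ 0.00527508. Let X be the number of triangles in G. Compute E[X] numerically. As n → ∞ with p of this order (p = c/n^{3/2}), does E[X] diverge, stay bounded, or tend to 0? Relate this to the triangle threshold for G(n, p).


Number of potential triangles: C(132, 3) = 374660.
Each occurs with probability p³ ≈ (0.00527508)³ ≈ 1.46786890e-07.
By linearity: E[X] = C(132, 3)·p³ ≈ 374660 · 1.46786890e-07 ≈ 0.054995.
Since α = 3/2 > 1, p = c/n^{3/2} = o(1/n) is below the triangle threshold p ~ 1/n. Asymptotically E[X] ~ (c³/6)·n^{3(1−α)} = (8³/6)·n^{-1.5} → 0, so by Markov's inequality G has no triangles w.h.p.

E[X] ≈ 0.054995; in regime p = Θ(1/n^{3/2}) E[X] tends to 0 (below the triangle threshold p ~ 1/n).


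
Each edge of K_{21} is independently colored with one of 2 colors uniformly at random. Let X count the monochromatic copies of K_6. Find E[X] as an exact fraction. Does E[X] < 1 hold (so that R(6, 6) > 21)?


E[X] = C(21, 6) · 2^{1 − 15} = 54264 · 2^{−14} = 54264/16384.
As a reduced fraction: E[X] = 6783/2048 ≈ 3.312.
Is E[X] < 1? NO.
Since E[X] ≥ 1, the first-moment bound is inconclusive at n = 21; it does NOT by itself certify R(6, 6) > 21.

E[X] = 6783/2048 ≈ 3.312; E[X] ≥ 1; first-moment method inconclusive here.


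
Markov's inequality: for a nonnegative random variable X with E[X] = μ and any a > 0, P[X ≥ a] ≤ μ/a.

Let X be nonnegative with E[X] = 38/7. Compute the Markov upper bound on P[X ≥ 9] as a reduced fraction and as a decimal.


μ = E[X] = 38/7, a = 9.
Markov: P[X ≥ 9] ≤ μ/a = (38/7)/9 = 38/63.
Numerically: ≈ 0.60317.
(Since a = 9 > μ = 5.42857, the bound 38/63 is < 1 and informative.)

P[X ≥ 9] ≤ 38/63 ≈ 0.60317.


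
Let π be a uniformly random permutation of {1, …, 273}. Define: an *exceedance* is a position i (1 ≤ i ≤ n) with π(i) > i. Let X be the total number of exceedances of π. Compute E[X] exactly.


Write X = Σ_{i=1}^{273} X_i, where X_i = 1_{π(i) > i}.
For each fixed i, π(i) is uniform over {1, …, 273} (marginal of a uniform permutation), so P[π(i) > i] = (n − i)/n. Summing: Σ_{i=1}^{273} (n − i)/n = (0 + 1 + … + 272)/273 = 273(273 − 1)/(2·273) = (273 − 1)/2.
Hence E[X] = Σ_{i=1}^{273} (273 − i)/273 = 136 ≈ 136.000000.

E[X] = 136 = 136.000000.


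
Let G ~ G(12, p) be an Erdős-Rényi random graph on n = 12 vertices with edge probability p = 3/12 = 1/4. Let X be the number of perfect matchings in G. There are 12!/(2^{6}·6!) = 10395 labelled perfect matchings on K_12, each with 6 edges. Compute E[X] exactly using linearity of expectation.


K_12 has 12!/(2^{6}·6!) = 10395 labelled perfect matchings.
For each such perfect matching H, let X_H = 1 if all 6 edges of H are present in G. Then P[X_H = 1] = p^{6} = (1/4)^{6} = 1/4096.
Summing the indicators: E[X] = Σ_H E[X_H] = 10395 · p^{6} = 10395 · 1/4096 = 10395/4096.
Numerically: E[X] ≈ 2.53784.

E[X] = 10395 · (1/4)^{6} = 10395/4096 ≈ 2.53784.


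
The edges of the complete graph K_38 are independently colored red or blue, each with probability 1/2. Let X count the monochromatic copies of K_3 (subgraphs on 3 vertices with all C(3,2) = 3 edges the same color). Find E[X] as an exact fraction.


Let X = Σ_S X_S over the C(38, 3) = 8436 subsets S of size 3, where X_S = 1 if the K_3 on S is monochromatic.
For a fixed S, the K_3 on S has C(3, 2) = 3 edges. P[all 3 edges red] = (1/2)^3, and likewise for blue, so P[monochromatic] = 2·(1/2)^3 = 2^{1 − 3} = 1/4.
Summing: E[X] = C(38, 3) · 2^{1 − 3} = 8436 · 1/4 = 2109.
Numerically: E[X] ≈ 2109.00000.

E[X] = C(38,3)·2^(1−C(3,2)) = 2109 ≈ 2109.00000.


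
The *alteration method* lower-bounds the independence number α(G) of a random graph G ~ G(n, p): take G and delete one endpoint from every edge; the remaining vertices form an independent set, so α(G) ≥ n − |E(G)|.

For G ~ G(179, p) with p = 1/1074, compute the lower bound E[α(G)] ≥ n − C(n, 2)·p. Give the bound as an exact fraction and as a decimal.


E[|E(G)|] = C(179, 2)·p = 15931 · (1/1074) = 89/6.
E[α(G)] ≥ n − E[|E(G)|] = 179 − 89/6 = 985/6.
Numerically: ≈ 164.1667.
(This is only a lower bound; the true E[α(G)] may be larger.)

E[α(G)] ≥ 985/6 ≈ 164.1667.


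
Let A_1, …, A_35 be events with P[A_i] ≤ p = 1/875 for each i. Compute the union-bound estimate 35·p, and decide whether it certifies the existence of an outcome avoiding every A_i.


Union bound: P[∪_{i=1}^{35} A_i] ≤ Σ_i P[A_i] ≤ 35·p = 35·(1/875) = 1/25.
Numerically: 1/25 ≈ 0.040.
Is 1/25 < 1? YES.
Since P[∪ A_i] ≤ 1/25 < 1, the complement has P[∩ A_i^c] ≥ 1 − 1/25 = 24/25 > 0, so some outcome avoids every A_i.

35·p = 1/25 ≈ 0.040; existence CERTIFIED by the union bound.


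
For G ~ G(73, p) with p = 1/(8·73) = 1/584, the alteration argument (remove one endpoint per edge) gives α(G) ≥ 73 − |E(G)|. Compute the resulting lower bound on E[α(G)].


E[|E(G)|] = C(73, 2)·p = 2628 · (1/584) = 9/2.
E[α(G)] ≥ n − E[|E(G)|] = 73 − 9/2 = 137/2.
Numerically: ≈ 68.50000.
(This is only a lower bound; the true E[α(G)] may be larger.)

E[α(G)] ≥ 137/2 ≈ 68.50000.


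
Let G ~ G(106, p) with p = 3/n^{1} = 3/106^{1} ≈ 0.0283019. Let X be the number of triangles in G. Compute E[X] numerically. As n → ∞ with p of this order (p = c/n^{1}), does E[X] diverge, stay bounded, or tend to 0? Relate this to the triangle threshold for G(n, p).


Number of potential triangles: C(106, 3) = 192920.
Each occurs with probability p³ ≈ (0.0283019)³ ≈ 2.26697206e-05.
By linearity: E[X] = C(106, 3)·p³ ≈ 192920 · 2.26697206e-05 ≈ 4.373443.
Here α = 1, so p = 3/n is exactly at the triangle threshold p ~ 1/n. Asymptotically E[X] → c³/6 = 3³/6 = 9/2 ≈ 4.500000, a bounded constant. In this regime the triangle count is asymptotically Poisson(c³/6).

E[X] ≈ 4.373443; in regime p = Θ(1/n^{1}) E[X] stays bounded (at the triangle threshold p ~ 1/n).


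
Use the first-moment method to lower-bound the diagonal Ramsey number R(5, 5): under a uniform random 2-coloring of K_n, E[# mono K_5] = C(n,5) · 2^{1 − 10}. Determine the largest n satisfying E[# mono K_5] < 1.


We need C(n, 5) · 2^{1 − 10} < 1, i.e. C(n, 5) < 2^{10 − 1} = 512.
Check values of n near the boundary:
  n = 5: C(5, 5) = 1; 1 < 512? YES
  n = 6: C(6, 5) = 6; 6 < 512? YES
  n = 7: C(7, 5) = 21; 21 < 512? YES
  n = 8: C(8, 5) = 56; 56 < 512? YES
  n = 9: C(9, 5) = 126; 126 < 512? YES
  n = 10: C(10, 5) = 252; 252 < 512? YES
  n = 11: C(11, 5) = 462; 462 < 512? YES
  n = 12: C(12, 5) = 792; 792 < 512? NO
  n = 13: C(13, 5) = 1287; 1287 < 512? NO
The largest n with C(n, 5) < 512 is n = 11 (where E[X] = 231/256 ≈ 0.9023438). Hence R(5, 5) > 11, i.e. R(5, 5) ≥ 12.

Largest n = 11; hence R(5, 5) > 11.


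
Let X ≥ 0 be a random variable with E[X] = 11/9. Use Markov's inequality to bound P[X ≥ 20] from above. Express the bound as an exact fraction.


μ = E[X] = 11/9, a = 20.
Markov: P[X ≥ 20] ≤ μ/a = (11/9)/20 = 11/180.
Numerically: ≈ 0.061111.
(Since a = 20 > μ = 1.222222, the bound 11/180 is < 1 and informative.)

P[X ≥ 20] ≤ 11/180 ≈ 0.061111.


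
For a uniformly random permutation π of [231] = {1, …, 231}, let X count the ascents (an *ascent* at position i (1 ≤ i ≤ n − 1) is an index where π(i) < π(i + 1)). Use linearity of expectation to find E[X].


Write X = Σ X_I over i = 1, …, 230, with X_I the indicator of one ascent.
There are 230 indicators.
For each fixed i, the pair (π(i), π(i+1)) is a uniformly random ordered pair of distinct values from {1, …, 231}; by symmetry P[π(i) < π(i+1)] = 1/2.
By linearity: E[X] = 230 · (1/2) = (231 − 1) · (1/2) = 115 ≈ 115.000.

E[X] = 115 = 115.000.


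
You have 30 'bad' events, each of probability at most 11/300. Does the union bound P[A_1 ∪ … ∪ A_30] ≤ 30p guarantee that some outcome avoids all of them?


Union bound: P[∪_{i=1}^{30} A_i] ≤ Σ_i P[A_i] ≤ 30·p = 30·(11/300) = 11/10.
Numerically: 11/10 ≈ 1.1000.
Is 11/10 < 1? NO.
Since the bound 11/10 is ≥ 1, the union bound is uninformative here; it does NOT by itself certify existence.

30·p = 11/10 ≈ 1.1000; existence NOT certified by the union bound.


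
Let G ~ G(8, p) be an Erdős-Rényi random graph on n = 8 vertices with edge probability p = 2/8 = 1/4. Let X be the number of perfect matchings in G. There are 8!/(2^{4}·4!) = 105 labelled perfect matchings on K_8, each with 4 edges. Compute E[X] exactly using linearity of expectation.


K_8 has 8!/(2^{4}·4!) = 105 labelled perfect matchings.
For each such perfect matching H, let X_H = 1 if all 4 edges of H are present in G. Then P[X_H = 1] = p^{4} = (1/4)^{4} = 1/256.
By linearity of expectation: E[X] = Σ_H E[X_H] = 105 · p^{4} = 105 · 1/256 = 105/256.
Numerically: E[X] ≈ 0.410156.

E[X] = 105 · (1/4)^{4} = 105/256 ≈ 0.410156.


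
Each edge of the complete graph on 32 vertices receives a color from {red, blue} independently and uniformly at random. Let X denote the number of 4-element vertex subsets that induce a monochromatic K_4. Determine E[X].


Let X = Σ_S X_S over the C(32, 4) = 35960 subsets S of size 4, where X_S = 1 if the K_4 on S is monochromatic.
For a fixed S, the K_4 on S has C(4, 2) = 6 edges. P[all 6 edges red] = (1/2)^6, and likewise for blue, so P[monochromatic] = 2·(1/2)^6 = 2^{1 − 6} = 1/32.
By linearity of expectation: E[X] = C(32, 4) · 2^{1 − 6} = 35960 · 1/32 = 4495/4.
Numerically: E[X] ≈ 1123.750.

E[X] = C(32,4)·2^(1−C(4,2)) = 4495/4 ≈ 1123.750.


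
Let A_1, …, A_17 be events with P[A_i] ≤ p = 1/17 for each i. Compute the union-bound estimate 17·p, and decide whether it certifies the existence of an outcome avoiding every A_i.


Union bound: P[∪_{i=1}^{17} A_i] ≤ Σ_i P[A_i] ≤ 17·p = 17·(1/17) = 1.
Numerically: 1 ≈ 1.00000.
Is 1 < 1? NO.
Since the bound 1 is ≥ 1, the union bound is uninformative here; it does NOT by itself certify existence.

17·p = 1 ≈ 1.00000; existence NOT certified by the union bound.


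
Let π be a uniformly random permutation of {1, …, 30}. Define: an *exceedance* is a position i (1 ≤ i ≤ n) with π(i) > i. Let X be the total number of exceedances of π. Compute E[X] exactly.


Write X = Σ_{i=1}^{30} X_i, where X_i = 1_{π(i) > i}.
For each fixed i, π(i) is uniform over {1, …, 30} (marginal of a uniform permutation), so P[π(i) > i] = (n − i)/n. Summing: Σ_{i=1}^{30} (n − i)/n = (0 + 1 + … + 29)/30 = 30(30 − 1)/(2·30) = (30 − 1)/2.
Hence E[X] = Σ_{i=1}^{30} (30 − i)/30 = 29/2 ≈ 14.500000.

E[X] = 29/2 = 14.500000.


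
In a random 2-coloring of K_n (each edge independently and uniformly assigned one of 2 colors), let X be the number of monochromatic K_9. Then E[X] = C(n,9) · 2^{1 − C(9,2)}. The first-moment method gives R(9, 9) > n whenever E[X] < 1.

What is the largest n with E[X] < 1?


We need C(n, 9) · 2^{1 − 36} < 1, i.e. C(n, 9) < 2^{36 − 1} = 34359738368.
Check values of n near the boundary:
  n = 64: C(64, 9) = 27540584512; 27540584512 < 34359738368? YES
  n = 65: C(65, 9) = 31966749880; 31966749880 < 34359738368? YES
  n = 66: C(66, 9) = 37014131440; 37014131440 < 34359738368? NO
The largest n with C(n, 9) < 34359738368 is n = 65 (where E[X] = 3995843735/4294967296 ≈ 0.93035). Hence R(9, 9) > 65, i.e. R(9, 9) ≥ 66.

Largest n = 65; hence R(9, 9) > 65.


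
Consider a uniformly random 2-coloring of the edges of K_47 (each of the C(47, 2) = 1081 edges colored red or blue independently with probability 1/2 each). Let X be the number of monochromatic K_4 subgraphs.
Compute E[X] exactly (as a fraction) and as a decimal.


Let X = Σ_S X_S over the C(47, 4) = 178365 subsets S of size 4, where X_S = 1 if the K_4 on S is monochromatic.
For a fixed S, the K_4 on S has C(4, 2) = 6 edges. P[all 6 edges red] = (1/2)^6, and likewise for blue, so P[monochromatic] = 2·(1/2)^6 = 2^{1 − 6} = 1/32.
By linearity: E[X] = C(47, 4) · 2^{1 − 6} = 178365 · 1/32 = 178365/32.
Numerically: E[X] ≈ 5573.9062.

E[X] = C(47,4)·2^(1−C(4,2)) = 178365/32 ≈ 5573.9062.


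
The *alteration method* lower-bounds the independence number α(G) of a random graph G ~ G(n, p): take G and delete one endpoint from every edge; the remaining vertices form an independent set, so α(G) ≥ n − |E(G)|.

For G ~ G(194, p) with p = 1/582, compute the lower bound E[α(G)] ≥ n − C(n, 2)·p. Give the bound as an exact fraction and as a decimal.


E[|E(G)|] = C(194, 2)·p = 18721 · (1/582) = 193/6.
E[α(G)] ≥ n − E[|E(G)|] = 194 − 193/6 = 971/6.
Numerically: ≈ 161.83333.
(This is only a lower bound; the true E[α(G)] may be larger.)

E[α(G)] ≥ 971/6 ≈ 161.83333.


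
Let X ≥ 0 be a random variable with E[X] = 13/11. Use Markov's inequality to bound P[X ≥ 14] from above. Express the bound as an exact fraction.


μ = E[X] = 13/11, a = 14.
Markov: P[X ≥ 14] ≤ μ/a = (13/11)/14 = 13/154.
Numerically: ≈ 0.08442.
(Since a = 14 > μ = 1.18182, the bound 13/154 is < 1 and informative.)

P[X ≥ 14] ≤ 13/154 ≈ 0.08442.


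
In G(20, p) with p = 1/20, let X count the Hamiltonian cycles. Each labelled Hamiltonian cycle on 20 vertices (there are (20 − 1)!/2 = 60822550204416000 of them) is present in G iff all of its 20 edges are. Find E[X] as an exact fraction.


K_20 has (20 − 1)!/2 = 60822550204416000 labelled Hamiltonian cycles.
For each such Hamiltonian cycle H, let X_H = 1 if all 20 edges of H are present in G. Then P[X_H = 1] = p^{20} = (1/20)^{20} = 1/104857600000000000000000000.
By linearity of expectation: E[X] = Σ_H E[X_H] = 60822550204416000 · p^{20} = 60822550204416000 · 1/104857600000000000000000000 = 14849255421/25600000000000000000.
Numerically: E[X] ≈ 5.80049e-10.

E[X] = 60822550204416000 · (1/20)^{20} = 14849255421/25600000000000000000 ≈ 5.80049e-10.


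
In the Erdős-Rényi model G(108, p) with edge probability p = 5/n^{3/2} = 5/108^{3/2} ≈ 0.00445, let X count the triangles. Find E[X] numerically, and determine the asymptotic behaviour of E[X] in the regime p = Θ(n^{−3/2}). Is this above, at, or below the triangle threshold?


Number of potential triangles: C(108, 3) = 204156.
Each occurs with probability p³ ≈ (0.00445)³ ≈ 8.84104e-08.
By linearity: E[X] = C(108, 3)·p³ ≈ 204156 · 8.84104e-08 ≈ 0.018.
Since α = 3/2 > 1, p = c/n^{3/2} = o(1/n) is below the triangle threshold p ~ 1/n. Asymptotically E[X] ~ (c³/6)·n^{3(1−α)} = (5³/6)·n^{-1.5} → 0, so by Markov's inequality G has no triangles w.h.p.

E[X] ≈ 0.018; in regime p = Θ(1/n^{3/2}) E[X] tends to 0 (below the triangle threshold p ~ 1/n).


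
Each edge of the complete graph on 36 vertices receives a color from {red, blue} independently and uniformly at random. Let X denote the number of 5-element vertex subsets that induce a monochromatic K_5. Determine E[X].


Let X = Σ_S X_S over the C(36, 5) = 376992 subsets S of size 5, where X_S = 1 if the K_5 on S is monochromatic.
For a fixed S, the K_5 on S has C(5, 2) = 10 edges. P[all 10 edges red] = (1/2)^10, and likewise for blue, so P[monochromatic] = 2·(1/2)^10 = 2^{1 − 10} = 1/512.
By linearity: E[X] = C(36, 5) · 2^{1 − 10} = 376992 · 1/512 = 11781/16.
Numerically: E[X] ≈ 736.31250.

E[X] = C(36,5)·2^(1−C(5,2)) = 11781/16 ≈ 736.31250.
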